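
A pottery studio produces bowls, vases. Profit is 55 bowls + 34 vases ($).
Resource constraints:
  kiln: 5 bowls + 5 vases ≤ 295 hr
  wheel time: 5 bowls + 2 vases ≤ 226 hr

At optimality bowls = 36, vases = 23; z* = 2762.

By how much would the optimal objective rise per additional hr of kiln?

Check each constraint at x*: kiln 295/295 (tight); wheel time 226/226 (tight).
The binding rows give the dual system: 5·y_kiln + 5·y_wheel time = 55 and 5·y_kiln + 2·y_wheel time = 34.
This yields shadow prices y_kiln = 4, y_wheel time = 7.
Shadow price of kiln = 4.

4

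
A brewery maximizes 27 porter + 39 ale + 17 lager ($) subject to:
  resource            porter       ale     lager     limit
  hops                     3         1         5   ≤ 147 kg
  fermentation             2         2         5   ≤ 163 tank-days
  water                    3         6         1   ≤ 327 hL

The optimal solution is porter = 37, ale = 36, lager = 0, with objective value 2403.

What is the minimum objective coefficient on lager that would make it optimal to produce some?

Check each constraint at x*: hops 147/147 (tight); fermentation 146/163 (slack 17); water 327/327 (tight).
Slack constraints have shadow price 0 (complementary slackness).
From A_Bᵀ y = c: 3·y_hops + 3·y_water = 27; 1·y_hops + 6·y_water = 39.
This yields shadow prices y_hops = 3, y_water = 6.
lager enters the basis when its profit ≥ yᵀa₃ = 3·5 + 6·1 = 21.

21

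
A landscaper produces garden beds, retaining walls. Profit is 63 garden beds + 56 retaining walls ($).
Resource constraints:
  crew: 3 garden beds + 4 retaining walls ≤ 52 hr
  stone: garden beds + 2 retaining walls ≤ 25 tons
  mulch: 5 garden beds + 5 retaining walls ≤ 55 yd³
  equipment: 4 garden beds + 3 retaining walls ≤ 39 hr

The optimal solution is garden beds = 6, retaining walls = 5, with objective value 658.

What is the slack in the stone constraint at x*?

stone used = 1·6 + 2·5 = 16; slack = 25 − 16 = 9.

9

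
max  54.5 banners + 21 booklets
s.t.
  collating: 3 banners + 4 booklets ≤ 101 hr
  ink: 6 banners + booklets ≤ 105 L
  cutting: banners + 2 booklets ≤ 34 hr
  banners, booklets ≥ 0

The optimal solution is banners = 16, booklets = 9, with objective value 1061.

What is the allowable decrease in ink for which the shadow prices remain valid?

88

Binding constraints: ink, cutting. The basis is B = [[6,1],[1,2]] with det 11.
Per unit decrease in ink, x* moves by d = (-0.1818, 0.0909).
The basis stays optimal until banners reaches 0; allowable decrease = 88 L.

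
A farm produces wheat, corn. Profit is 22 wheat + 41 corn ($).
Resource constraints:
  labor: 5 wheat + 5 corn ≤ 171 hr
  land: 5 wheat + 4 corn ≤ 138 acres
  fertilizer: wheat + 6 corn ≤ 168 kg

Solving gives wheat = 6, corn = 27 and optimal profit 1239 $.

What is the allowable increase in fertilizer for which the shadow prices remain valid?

Binding constraints: land, fertilizer. The basis is B = [[5,4],[1,6]] with det 26.
Per unit increase in fertilizer, x* moves by d = (-0.1538, 0.1923).
The basis stays optimal until labor becomes binding; allowable increase = 31.2 kg.

31.2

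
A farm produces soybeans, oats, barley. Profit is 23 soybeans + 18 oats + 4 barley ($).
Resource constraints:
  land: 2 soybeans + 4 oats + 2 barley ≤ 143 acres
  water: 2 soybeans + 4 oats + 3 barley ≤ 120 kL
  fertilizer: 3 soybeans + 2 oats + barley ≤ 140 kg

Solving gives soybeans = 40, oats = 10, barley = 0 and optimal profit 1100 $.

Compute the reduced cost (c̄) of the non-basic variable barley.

-6

Binding: water and fertilizer. Non-binding: land (23 unused).
Slack constraints have shadow price 0 (complementary slackness).
The binding rows give the dual system: 2·y_water + 3·y_fertilizer = 23 and 4·y_water + 2·y_fertilizer = 18.
Solving: y_water = 1, y_fertilizer = 7.
Reduced cost of barley: c₃ − yᵀa₃ = 4 − (1·3 + 7·1) = 4 − 10 = -6.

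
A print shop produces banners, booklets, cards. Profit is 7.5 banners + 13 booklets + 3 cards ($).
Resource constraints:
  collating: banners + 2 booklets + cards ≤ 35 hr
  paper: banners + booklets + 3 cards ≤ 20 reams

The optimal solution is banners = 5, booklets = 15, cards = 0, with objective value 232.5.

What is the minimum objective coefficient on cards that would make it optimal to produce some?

Both collating and paper are binding at x*.
Dual feasibility on the basic columns requires 1·y_collating + 1·y_paper = 7.5, 2·y_collating + 1·y_paper = 13.
→ y_collating = 5.5 and y_paper = 2.
cards enters the basis when its profit ≥ yᵀa₃ = 5.5·1 + 2·3 = 11.5.

11.5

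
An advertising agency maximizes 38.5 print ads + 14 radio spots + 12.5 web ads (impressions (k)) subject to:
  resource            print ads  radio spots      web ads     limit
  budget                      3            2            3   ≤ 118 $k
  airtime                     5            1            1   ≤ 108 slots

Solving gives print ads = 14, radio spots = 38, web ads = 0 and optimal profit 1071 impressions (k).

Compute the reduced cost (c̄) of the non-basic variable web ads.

Both budget and airtime are binding at x*.
The binding rows give the dual system: 3·y_budget + 5·y_airtime = 38.5 and 2·y_budget + 1·y_airtime = 14.
Solving: y_budget = 4.5, y_airtime = 5.
Reduced cost of web ads: c₃ − yᵀa₃ = 12.5 − (4.5·3 + 5·1) = 12.5 − 18.5 = -6.

-6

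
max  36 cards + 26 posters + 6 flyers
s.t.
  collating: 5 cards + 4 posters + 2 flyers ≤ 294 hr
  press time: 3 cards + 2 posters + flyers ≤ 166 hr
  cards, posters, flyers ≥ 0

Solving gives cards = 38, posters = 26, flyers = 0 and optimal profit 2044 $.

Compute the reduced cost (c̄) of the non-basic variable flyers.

-7

Both collating and press time are binding at x*.
The binding rows give the dual system: 5·y_collating + 3·y_press time = 36 and 4·y_collating + 2·y_press time = 26.
This yields shadow prices y_collating = 3, y_press time = 7.
Reduced cost of flyers: c₃ − yᵀa₃ = 6 − (3·2 + 7·1) = 6 − 13 = -7.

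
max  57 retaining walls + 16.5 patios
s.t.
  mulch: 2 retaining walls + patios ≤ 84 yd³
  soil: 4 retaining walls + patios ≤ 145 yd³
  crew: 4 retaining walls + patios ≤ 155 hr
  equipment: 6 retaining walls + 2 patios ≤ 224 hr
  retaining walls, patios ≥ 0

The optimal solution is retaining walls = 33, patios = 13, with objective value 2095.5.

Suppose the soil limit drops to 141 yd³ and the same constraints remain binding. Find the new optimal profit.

2065.5

At the optimum: mulch uses 79 of 84 (slack = 5); soil uses 145 of 145 (binding); crew uses 145 of 155 (slack = 10); equipment uses 224 of 224 (binding).
Slack constraints have shadow price 0 (complementary slackness).
The binding rows give the dual system: 4·y_soil + 6·y_equipment = 57 and 1·y_soil + 2·y_equipment = 16.5.
Solving: y_soil = 7.5, y_equipment = 4.5.
Δz = y_soil·Δb = 7.5 × (-4) = -30, so new z* = 2095.5 − 30 = 2065.5.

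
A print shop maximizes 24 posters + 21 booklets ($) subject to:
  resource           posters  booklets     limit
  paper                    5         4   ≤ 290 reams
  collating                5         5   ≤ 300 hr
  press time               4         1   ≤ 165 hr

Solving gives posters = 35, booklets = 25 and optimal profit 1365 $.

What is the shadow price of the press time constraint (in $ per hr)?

Binding: collating and press time. Non-binding: paper (15 unused).
By complementary slackness, y = 0 for the non-binding constraint.
Dual feasibility on the basic columns requires 5·y_collating + 4·y_press time = 24, 5·y_collating + 1·y_press time = 21.
→ y_collating = 4 and y_press time = 1.
Shadow price of press time = 1.

1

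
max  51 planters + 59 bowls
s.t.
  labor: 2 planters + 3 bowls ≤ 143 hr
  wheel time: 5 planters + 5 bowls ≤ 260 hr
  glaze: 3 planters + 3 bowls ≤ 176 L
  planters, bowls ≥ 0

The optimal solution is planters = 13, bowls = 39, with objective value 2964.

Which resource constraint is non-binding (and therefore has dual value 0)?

glaze

labor: 143/143 (binding)
wheel time: 260/260 (binding)
glaze: 156/176 (slack 20)
By complementary slackness, a constraint with positive slack has shadow price 0 → glaze.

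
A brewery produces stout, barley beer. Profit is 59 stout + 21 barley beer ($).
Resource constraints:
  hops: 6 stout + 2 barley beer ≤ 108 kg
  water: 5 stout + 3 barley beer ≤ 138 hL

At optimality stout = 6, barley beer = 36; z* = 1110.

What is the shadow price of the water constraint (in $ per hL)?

Check each constraint at x*: hops 108/108 (tight); water 138/138 (tight).
Dual feasibility on the basic columns requires 6·y_hops + 5·y_water = 59, 2·y_hops + 3·y_water = 21.
This yields shadow prices y_hops = 9, y_water = 1.
Shadow price of water = 1.

1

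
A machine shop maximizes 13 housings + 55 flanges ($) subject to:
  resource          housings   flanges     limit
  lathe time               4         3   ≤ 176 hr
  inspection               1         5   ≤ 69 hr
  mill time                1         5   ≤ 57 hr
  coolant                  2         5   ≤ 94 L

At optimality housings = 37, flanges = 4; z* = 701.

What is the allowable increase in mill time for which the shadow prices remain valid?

Binding constraints: mill time, coolant. The basis is B = [[1,5],[2,5]] with det -5.
Per unit increase in mill time, x* moves by d = (-1, 0.4).
The basis stays optimal until inspection becomes binding; allowable increase = 12 hr.

12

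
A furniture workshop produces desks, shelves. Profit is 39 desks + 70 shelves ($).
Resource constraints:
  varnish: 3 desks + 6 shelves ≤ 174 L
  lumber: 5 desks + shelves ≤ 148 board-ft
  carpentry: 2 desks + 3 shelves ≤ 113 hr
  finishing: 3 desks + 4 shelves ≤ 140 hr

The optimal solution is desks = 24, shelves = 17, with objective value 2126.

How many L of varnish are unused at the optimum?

varnish used = 3·24 + 6·17 = 174; slack = 174 − 174 = 0.

0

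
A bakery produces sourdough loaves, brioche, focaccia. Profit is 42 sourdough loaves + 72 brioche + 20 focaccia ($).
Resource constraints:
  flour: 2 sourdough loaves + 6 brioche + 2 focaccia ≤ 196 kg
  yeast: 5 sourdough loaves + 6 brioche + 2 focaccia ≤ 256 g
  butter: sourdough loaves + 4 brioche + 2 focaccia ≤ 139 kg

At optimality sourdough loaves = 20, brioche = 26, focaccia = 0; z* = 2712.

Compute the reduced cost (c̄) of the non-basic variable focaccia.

Check each constraint at x*: flour 196/196 (tight); yeast 256/256 (tight); butter 124/139 (slack 15).
Slack constraints have shadow price 0 (complementary slackness).
Dual feasibility on the basic columns requires 2·y_flour + 5·y_yeast = 42, 6·y_flour + 6·y_yeast = 72.
This yields shadow prices y_flour = 6, y_yeast = 6.
Reduced cost of focaccia: c₃ − yᵀa₃ = 20 − (6·2 + 6·2) = 20 − 24 = -4.

-4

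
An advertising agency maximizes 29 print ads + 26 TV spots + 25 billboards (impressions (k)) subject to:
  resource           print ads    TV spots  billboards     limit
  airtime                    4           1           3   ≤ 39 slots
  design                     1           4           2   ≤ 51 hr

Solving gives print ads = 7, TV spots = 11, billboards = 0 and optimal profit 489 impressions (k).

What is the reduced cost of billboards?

-3

Both airtime and design are binding at x*.
From A_Bᵀ y = c: 4·y_airtime + 1·y_design = 29; 1·y_airtime + 4·y_design = 26.
Solving: y_airtime = 6, y_design = 5.
Reduced cost of billboards: c₃ − yᵀa₃ = 25 − (6·3 + 5·2) = 25 − 28 = -3.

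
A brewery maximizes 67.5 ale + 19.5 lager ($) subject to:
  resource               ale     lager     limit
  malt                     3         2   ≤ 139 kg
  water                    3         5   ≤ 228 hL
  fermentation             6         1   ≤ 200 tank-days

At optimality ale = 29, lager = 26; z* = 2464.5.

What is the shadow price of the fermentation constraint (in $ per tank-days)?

8.5

Check each constraint at x*: malt 139/139 (tight); water 217/228 (slack 11); fermentation 200/200 (tight).
Slack constraints have shadow price 0 (complementary slackness).
From A_Bᵀ y = c: 3·y_malt + 6·y_fermentation = 67.5; 2·y_malt + 1·y_fermentation = 19.5.
This yields shadow prices y_malt = 5.5, y_fermentation = 8.5.
Shadow price of fermentation = 8.5.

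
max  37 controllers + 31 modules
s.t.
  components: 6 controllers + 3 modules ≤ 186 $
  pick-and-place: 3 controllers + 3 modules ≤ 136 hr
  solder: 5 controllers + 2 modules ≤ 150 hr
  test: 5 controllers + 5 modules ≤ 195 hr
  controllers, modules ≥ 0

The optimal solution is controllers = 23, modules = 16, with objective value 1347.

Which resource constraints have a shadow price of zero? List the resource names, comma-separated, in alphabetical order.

pick-and-place, solder

components: 186/186 (binding)
pick-and-place: 117/136 (slack 19)
solder: 147/150 (slack 3)
test: 195/195 (binding)
By complementary slackness, a constraint with positive slack has shadow price 0 → pick-and-place, solder.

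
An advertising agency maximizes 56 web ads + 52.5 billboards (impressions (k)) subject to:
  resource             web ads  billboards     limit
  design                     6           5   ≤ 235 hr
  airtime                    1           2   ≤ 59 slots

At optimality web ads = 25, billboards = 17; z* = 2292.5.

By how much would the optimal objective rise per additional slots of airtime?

At the optimum: design uses 235 of 235 (binding); airtime uses 59 of 59 (binding).
Dual feasibility on the basic columns requires 6·y_design + 1·y_airtime = 56, 5·y_design + 2·y_airtime = 52.5.
Solving: y_design = 8.5, y_airtime = 5.
Shadow price of airtime = 5.

5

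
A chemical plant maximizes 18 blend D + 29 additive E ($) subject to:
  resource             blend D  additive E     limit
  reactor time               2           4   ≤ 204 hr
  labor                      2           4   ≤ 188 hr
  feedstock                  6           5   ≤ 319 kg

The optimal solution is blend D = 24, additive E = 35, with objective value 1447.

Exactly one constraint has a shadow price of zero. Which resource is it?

reactor time

reactor time: 188/204 (slack 16)
labor: 188/188 (binding)
feedstock: 319/319 (binding)
By complementary slackness, a constraint with positive slack has shadow price 0 → reactor time.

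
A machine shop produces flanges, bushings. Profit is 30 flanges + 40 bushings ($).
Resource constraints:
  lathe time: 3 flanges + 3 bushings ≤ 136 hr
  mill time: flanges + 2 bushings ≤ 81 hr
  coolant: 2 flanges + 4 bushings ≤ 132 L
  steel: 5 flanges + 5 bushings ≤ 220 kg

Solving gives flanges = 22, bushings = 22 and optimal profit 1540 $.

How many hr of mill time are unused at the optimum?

15

mill time used = 1·22 + 2·22 = 66; slack = 81 − 66 = 15.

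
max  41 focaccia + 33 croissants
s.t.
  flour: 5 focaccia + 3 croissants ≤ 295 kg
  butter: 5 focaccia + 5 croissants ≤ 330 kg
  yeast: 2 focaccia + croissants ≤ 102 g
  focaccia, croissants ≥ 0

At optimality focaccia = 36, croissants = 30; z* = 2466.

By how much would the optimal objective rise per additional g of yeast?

Binding: butter and yeast. Non-binding: flour (25 unused).
Slack constraints have shadow price 0 (complementary slackness).
From A_Bᵀ y = c: 5·y_butter + 2·y_yeast = 41; 5·y_butter + 1·y_yeast = 33.
This yields shadow prices y_butter = 5, y_yeast = 8.
Shadow price of yeast = 8.

8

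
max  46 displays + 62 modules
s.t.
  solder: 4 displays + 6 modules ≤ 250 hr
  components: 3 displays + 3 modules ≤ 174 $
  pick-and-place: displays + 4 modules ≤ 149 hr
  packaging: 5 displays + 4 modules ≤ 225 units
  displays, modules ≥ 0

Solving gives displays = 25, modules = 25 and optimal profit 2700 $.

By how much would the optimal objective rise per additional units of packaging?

Check each constraint at x*: solder 250/250 (tight); components 150/174 (slack 24); pick-and-place 125/149 (slack 24); packaging 225/225 (tight).
Since components, pick-and-place are not tight, their duals are 0.
Dual feasibility on the basic columns requires 4·y_solder + 5·y_packaging = 46, 6·y_solder + 4·y_packaging = 62.
This yields shadow prices y_solder = 9, y_packaging = 2.
Shadow price of packaging = 2.

2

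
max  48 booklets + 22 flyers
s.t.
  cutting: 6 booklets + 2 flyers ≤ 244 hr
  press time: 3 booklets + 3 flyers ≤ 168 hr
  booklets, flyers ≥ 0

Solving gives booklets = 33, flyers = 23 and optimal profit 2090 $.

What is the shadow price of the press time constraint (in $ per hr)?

3

At the optimum: cutting uses 244 of 244 (binding); press time uses 168 of 168 (binding).
The binding rows give the dual system: 6·y_cutting + 3·y_press time = 48 and 2·y_cutting + 3·y_press time = 22.
Solving: y_cutting = 6.5, y_press time = 3.
Shadow price of press time = 3.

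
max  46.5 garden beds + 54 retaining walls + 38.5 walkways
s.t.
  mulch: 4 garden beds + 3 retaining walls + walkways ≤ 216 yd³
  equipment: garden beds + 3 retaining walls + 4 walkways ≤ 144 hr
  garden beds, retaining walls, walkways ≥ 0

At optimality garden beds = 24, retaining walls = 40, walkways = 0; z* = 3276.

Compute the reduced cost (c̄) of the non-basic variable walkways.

-5

At the optimum: mulch uses 216 of 216 (binding); equipment uses 144 of 144 (binding).
Dual feasibility on the basic columns requires 4·y_mulch + 1·y_equipment = 46.5, 3·y_mulch + 3·y_equipment = 54.
→ y_mulch = 9.5 and y_equipment = 8.5.
Reduced cost of walkways: c₃ − yᵀa₃ = 38.5 − (9.5·1 + 8.5·4) = 38.5 − 43.5 = -5.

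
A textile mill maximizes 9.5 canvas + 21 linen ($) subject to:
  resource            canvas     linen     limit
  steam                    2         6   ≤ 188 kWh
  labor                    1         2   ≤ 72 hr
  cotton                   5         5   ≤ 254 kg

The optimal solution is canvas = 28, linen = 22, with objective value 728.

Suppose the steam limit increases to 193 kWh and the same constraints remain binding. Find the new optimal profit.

Binding: steam and labor. Non-binding: cotton (4 unused).
Since cotton is not tight, its dual is 0.
Dual feasibility on the basic columns requires 2·y_steam + 1·y_labor = 9.5, 6·y_steam + 2·y_labor = 21.
Solving: y_steam = 1, y_labor = 7.5.
Δz = y_steam·Δb = 1 × (5) = 5, so new z* = 728 + 5 = 733.

733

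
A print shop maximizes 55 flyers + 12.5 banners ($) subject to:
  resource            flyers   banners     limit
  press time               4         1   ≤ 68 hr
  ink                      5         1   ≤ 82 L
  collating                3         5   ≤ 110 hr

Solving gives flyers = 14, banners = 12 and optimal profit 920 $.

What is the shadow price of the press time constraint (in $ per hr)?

Check each constraint at x*: press time 68/68 (tight); ink 82/82 (tight); collating 102/110 (slack 8).
Slack constraints have shadow price 0 (complementary slackness).
The binding rows give the dual system: 4·y_press time + 5·y_ink = 55 and 1·y_press time + 1·y_ink = 12.5.
This yields shadow prices y_press time = 7.5, y_ink = 5.
Shadow price of press time = 7.5.

7.5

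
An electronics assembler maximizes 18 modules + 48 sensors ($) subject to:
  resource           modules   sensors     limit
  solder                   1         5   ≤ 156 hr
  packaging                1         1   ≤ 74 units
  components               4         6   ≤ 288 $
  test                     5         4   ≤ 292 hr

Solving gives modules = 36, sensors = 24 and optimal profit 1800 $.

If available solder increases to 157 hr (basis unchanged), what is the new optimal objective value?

1806

At the optimum: solder uses 156 of 156 (binding); packaging uses 60 of 74 (slack = 14); components uses 288 of 288 (binding); test uses 276 of 292 (slack = 16).
Slack constraints have shadow price 0 (complementary slackness).
Dual feasibility on the basic columns requires 1·y_solder + 4·y_components = 18, 5·y_solder + 6·y_components = 48.
This yields shadow prices y_solder = 6, y_components = 3.
Δz = y_solder·Δb = 6 × (1) = 6, so new z* = 1800 + 6 = 1806.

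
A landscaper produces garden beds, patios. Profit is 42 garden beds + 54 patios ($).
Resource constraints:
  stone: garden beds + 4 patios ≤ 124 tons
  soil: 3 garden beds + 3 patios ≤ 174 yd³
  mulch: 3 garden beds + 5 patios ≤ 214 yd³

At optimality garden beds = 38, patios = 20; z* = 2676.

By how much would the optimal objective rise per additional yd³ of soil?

8

Binding: soil and mulch. Non-binding: stone (6 unused).
Since stone is not tight, its dual is 0.
Dual feasibility on the basic columns requires 3·y_soil + 3·y_mulch = 42, 3·y_soil + 5·y_mulch = 54.
This yields shadow prices y_soil = 8, y_mulch = 6.
Shadow price of soil = 8.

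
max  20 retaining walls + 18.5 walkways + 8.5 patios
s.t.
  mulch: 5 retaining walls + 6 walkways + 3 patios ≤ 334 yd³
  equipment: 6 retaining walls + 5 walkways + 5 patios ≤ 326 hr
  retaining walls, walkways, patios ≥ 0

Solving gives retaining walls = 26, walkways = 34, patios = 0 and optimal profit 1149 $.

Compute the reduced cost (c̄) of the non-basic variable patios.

-7

Check each constraint at x*: mulch 334/334 (tight); equipment 326/326 (tight).
From A_Bᵀ y = c: 5·y_mulch + 6·y_equipment = 20; 6·y_mulch + 5·y_equipment = 18.5.
Solving: y_mulch = 1, y_equipment = 2.5.
Reduced cost of patios: c₃ − yᵀa₃ = 8.5 − (1·3 + 2.5·5) = 8.5 − 15.5 = -7.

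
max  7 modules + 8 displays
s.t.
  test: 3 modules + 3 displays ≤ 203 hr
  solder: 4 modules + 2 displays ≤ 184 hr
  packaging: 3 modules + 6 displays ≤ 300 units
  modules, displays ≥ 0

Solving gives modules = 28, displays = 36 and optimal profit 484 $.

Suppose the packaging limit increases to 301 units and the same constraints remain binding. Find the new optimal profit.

Check each constraint at x*: test 192/203 (slack 11); solder 184/184 (tight); packaging 300/300 (tight).
Since test is not tight, its dual is 0.
The binding rows give the dual system: 4·y_solder + 3·y_packaging = 7 and 2·y_solder + 6·y_packaging = 8.
This yields shadow prices y_solder = 1, y_packaging = 1.
Δz = y_packaging·Δb = 1 × (1) = 1, so new z* = 484 + 1 = 485.

485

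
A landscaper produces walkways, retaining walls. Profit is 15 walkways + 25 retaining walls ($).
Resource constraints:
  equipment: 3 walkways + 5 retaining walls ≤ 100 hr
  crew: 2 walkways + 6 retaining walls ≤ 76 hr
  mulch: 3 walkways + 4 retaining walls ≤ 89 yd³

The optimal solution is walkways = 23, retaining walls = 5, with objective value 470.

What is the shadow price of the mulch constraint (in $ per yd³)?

Check each constraint at x*: equipment 94/100 (slack 6); crew 76/76 (tight); mulch 89/89 (tight).
By complementary slackness, y = 0 for the non-binding constraint.
The binding rows give the dual system: 2·y_crew + 3·y_mulch = 15 and 6·y_crew + 4·y_mulch = 25.
→ y_crew = 1.5 and y_mulch = 4.
Shadow price of mulch = 4.

4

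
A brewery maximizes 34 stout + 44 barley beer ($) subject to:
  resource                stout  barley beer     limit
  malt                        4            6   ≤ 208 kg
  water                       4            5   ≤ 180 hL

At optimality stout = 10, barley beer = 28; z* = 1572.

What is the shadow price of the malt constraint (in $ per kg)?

1.5

Both malt and water are binding at x*.
The binding rows give the dual system: 4·y_malt + 4·y_water = 34 and 6·y_malt + 5·y_water = 44.
→ y_malt = 1.5 and y_water = 7.
Shadow price of malt = 1.5.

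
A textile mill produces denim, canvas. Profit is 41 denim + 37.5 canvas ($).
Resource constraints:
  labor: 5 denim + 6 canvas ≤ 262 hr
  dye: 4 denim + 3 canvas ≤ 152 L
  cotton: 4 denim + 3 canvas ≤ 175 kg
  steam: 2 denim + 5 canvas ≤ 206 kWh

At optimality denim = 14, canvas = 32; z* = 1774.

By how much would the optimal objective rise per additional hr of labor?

Binding: labor and dye. Non-binding: cotton (23 unused), steam (18 unused).
By complementary slackness, y = 0 for the non-binding constraints.
From A_Bᵀ y = c: 5·y_labor + 4·y_dye = 41; 6·y_labor + 3·y_dye = 37.5.
→ y_labor = 3 and y_dye = 6.5.
Shadow price of labor = 3.

3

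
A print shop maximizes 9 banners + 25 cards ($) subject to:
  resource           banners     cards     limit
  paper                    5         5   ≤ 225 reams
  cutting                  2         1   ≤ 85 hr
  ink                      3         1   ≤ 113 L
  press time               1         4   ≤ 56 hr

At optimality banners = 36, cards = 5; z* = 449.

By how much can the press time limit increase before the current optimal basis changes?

22

Binding constraints: ink, press time. The basis is B = [[3,1],[1,4]] with det 11.
Per unit increase in press time, x* moves by d = (-0.0909, 0.2727).
The basis stays optimal until paper becomes binding; allowable increase = 22 hr.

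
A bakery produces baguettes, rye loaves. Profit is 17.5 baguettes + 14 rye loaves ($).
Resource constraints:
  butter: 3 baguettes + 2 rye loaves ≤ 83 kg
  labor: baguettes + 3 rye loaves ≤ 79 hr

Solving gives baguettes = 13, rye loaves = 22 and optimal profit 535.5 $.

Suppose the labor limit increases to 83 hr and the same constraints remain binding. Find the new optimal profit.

At the optimum: butter uses 83 of 83 (binding); labor uses 79 of 79 (binding).
From A_Bᵀ y = c: 3·y_butter + 1·y_labor = 17.5; 2·y_butter + 3·y_labor = 14.
→ y_butter = 5.5 and y_labor = 1.
Δz = y_labor·Δb = 1 × (4) = 4, so new z* = 535.5 + 4 = 539.5.

539.5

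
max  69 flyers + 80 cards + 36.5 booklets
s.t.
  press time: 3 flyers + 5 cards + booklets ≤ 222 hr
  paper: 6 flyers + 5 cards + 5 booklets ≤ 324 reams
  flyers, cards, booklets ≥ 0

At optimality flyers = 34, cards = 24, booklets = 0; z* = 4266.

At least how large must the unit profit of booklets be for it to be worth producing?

Check each constraint at x*: press time 222/222 (tight); paper 324/324 (tight).
Dual feasibility on the basic columns requires 3·y_press time + 6·y_paper = 69, 5·y_press time + 5·y_paper = 80.
This yields shadow prices y_press time = 9, y_paper = 7.
booklets enters the basis when its profit ≥ yᵀa₃ = 9·1 + 7·5 = 44.

44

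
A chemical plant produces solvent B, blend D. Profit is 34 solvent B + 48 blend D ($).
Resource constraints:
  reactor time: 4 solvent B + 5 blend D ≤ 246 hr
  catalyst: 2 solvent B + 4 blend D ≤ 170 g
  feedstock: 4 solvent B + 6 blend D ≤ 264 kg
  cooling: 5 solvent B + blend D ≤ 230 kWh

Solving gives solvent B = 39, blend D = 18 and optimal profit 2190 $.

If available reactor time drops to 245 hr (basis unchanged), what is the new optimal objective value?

Binding: reactor time and feedstock. Non-binding: catalyst (20 unused), cooling (17 unused).
Slack constraints have shadow price 0 (complementary slackness).
Dual feasibility on the basic columns requires 4·y_reactor time + 4·y_feedstock = 34, 5·y_reactor time + 6·y_feedstock = 48.
Solving: y_reactor time = 3, y_feedstock = 5.5.
Δz = y_reactor time·Δb = 3 × (-1) = -3, so new z* = 2190 − 3 = 2187.

2187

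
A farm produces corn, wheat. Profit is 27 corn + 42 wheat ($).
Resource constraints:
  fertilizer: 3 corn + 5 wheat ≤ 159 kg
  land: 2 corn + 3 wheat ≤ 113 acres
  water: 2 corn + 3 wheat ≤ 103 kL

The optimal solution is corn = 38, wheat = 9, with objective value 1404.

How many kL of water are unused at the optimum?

water used = 2·38 + 3·9 = 103; slack = 103 − 103 = 0.

0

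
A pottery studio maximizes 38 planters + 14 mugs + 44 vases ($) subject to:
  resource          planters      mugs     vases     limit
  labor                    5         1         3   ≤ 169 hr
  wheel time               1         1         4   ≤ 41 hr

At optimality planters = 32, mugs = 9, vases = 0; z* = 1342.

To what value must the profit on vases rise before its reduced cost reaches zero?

Both labor and wheel time are binding at x*.
From A_Bᵀ y = c: 5·y_labor + 1·y_wheel time = 38; 1·y_labor + 1·y_wheel time = 14.
→ y_labor = 6 and y_wheel time = 8.
vases enters the basis when its profit ≥ yᵀa₃ = 6·3 + 8·4 = 50.

50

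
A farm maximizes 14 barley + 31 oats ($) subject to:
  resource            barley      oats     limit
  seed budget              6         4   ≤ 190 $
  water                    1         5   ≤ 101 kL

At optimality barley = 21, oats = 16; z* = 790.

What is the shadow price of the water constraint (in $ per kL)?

5

Both seed budget and water are binding at x*.
The binding rows give the dual system: 6·y_seed budget + 1·y_water = 14 and 4·y_seed budget + 5·y_water = 31.
This yields shadow prices y_seed budget = 1.5, y_water = 5.
Shadow price of water = 5.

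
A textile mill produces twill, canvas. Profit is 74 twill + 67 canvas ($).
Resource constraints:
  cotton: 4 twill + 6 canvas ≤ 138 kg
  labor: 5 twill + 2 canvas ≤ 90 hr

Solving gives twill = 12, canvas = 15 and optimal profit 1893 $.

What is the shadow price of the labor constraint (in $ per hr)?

8

Check each constraint at x*: cotton 138/138 (tight); labor 90/90 (tight).
From A_Bᵀ y = c: 4·y_cotton + 5·y_labor = 74; 6·y_cotton + 2·y_labor = 67.
This yields shadow prices y_cotton = 8.5, y_labor = 8.
Shadow price of labor = 8.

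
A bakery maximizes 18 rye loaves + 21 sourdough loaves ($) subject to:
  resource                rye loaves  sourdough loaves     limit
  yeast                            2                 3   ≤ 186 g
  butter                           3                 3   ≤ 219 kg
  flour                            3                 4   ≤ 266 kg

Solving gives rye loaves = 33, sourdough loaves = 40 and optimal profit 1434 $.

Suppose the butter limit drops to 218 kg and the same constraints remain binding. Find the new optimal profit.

Binding: yeast and butter. Non-binding: flour (7 unused).
By complementary slackness, y = 0 for the non-binding constraint.
From A_Bᵀ y = c: 2·y_yeast + 3·y_butter = 18; 3·y_yeast + 3·y_butter = 21.
→ y_yeast = 3 and y_butter = 4.
Δz = y_butter·Δb = 4 × (-1) = -4, so new z* = 1434 − 4 = 1430.

1430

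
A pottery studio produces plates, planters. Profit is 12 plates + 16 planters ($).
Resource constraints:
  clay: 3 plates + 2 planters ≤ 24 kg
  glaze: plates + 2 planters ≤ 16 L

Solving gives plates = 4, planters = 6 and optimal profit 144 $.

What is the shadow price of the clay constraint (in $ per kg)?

2

Both clay and glaze are binding at x*.
Dual feasibility on the basic columns requires 3·y_clay + 1·y_glaze = 12, 2·y_clay + 2·y_glaze = 16.
Solving: y_clay = 2, y_glaze = 6.
Shadow price of clay = 2.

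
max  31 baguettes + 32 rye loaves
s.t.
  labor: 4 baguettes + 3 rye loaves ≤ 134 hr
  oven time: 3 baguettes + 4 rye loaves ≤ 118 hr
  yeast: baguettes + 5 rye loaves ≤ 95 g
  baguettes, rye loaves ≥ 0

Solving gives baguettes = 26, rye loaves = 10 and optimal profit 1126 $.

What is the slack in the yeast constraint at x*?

19

yeast used = 1·26 + 5·10 = 76; slack = 95 − 76 = 19.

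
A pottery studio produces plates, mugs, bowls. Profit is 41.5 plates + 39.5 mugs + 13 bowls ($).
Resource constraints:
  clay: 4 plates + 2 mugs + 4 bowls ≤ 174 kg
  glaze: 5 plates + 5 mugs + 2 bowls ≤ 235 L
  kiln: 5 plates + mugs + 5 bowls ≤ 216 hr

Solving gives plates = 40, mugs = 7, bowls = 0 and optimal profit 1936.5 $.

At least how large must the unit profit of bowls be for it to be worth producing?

19

Binding: clay and glaze. Non-binding: kiln (9 unused).
Since kiln is not tight, its dual is 0.
The binding rows give the dual system: 4·y_clay + 5·y_glaze = 41.5 and 2·y_clay + 5·y_glaze = 39.5.
→ y_clay = 1 and y_glaze = 7.5.
bowls enters the basis when its profit ≥ yᵀa₃ = 1·4 + 7.5·2 = 19.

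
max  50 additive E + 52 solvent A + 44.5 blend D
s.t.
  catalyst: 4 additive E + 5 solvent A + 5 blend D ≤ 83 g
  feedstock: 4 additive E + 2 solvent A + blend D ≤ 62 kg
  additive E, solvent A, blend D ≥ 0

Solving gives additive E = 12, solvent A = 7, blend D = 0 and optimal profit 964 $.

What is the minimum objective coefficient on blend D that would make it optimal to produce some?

48.5

Both catalyst and feedstock are binding at x*.
From A_Bᵀ y = c: 4·y_catalyst + 4·y_feedstock = 50; 5·y_catalyst + 2·y_feedstock = 52.
Solving: y_catalyst = 9, y_feedstock = 3.5.
blend D enters the basis when its profit ≥ yᵀa₃ = 9·5 + 3.5·1 = 48.5.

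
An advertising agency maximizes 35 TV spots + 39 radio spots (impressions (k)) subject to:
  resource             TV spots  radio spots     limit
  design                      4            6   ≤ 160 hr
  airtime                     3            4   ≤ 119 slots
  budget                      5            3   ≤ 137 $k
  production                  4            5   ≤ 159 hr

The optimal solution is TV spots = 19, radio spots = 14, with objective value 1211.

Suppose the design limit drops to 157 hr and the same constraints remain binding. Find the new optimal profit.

1196

Check each constraint at x*: design 160/160 (tight); airtime 113/119 (slack 6); budget 137/137 (tight); production 146/159 (slack 13).
By complementary slackness, y = 0 for the non-binding constraints.
The binding rows give the dual system: 4·y_design + 5·y_budget = 35 and 6·y_design + 3·y_budget = 39.
This yields shadow prices y_design = 5, y_budget = 3.
Δz = y_design·Δb = 5 × (-3) = -15, so new z* = 1211 − 15 = 1196.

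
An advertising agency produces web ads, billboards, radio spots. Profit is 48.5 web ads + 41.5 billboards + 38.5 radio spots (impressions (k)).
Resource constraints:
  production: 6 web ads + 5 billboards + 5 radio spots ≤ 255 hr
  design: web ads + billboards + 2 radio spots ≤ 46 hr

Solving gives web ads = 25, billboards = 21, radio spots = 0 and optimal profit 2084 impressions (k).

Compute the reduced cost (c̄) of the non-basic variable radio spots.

Check each constraint at x*: production 255/255 (tight); design 46/46 (tight).
The binding rows give the dual system: 6·y_production + 1·y_design = 48.5 and 5·y_production + 1·y_design = 41.5.
→ y_production = 7 and y_design = 6.5.
Reduced cost of radio spots: c₃ − yᵀa₃ = 38.5 − (7·5 + 6.5·2) = 38.5 − 48 = -9.5.

-9.5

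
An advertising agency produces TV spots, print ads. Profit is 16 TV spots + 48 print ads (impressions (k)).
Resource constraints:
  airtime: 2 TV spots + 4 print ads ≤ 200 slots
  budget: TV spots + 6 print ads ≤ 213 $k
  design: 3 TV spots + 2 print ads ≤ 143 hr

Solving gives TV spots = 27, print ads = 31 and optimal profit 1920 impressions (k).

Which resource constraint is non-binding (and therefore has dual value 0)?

airtime: 178/200 (slack 22)
budget: 213/213 (binding)
design: 143/143 (binding)
By complementary slackness, a constraint with positive slack has shadow price 0 → airtime.

airtime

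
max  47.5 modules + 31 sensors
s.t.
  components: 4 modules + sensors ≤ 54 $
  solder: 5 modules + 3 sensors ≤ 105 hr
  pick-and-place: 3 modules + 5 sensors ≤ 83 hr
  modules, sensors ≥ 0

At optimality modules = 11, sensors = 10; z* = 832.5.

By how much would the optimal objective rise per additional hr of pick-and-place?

Check each constraint at x*: components 54/54 (tight); solder 85/105 (slack 20); pick-and-place 83/83 (tight).
Slack constraints have shadow price 0 (complementary slackness).
From A_Bᵀ y = c: 4·y_components + 3·y_pick-and-place = 47.5; 1·y_components + 5·y_pick-and-place = 31.
Solving: y_components = 8.5, y_pick-and-place = 4.5.
Shadow price of pick-and-place = 4.5.

4.5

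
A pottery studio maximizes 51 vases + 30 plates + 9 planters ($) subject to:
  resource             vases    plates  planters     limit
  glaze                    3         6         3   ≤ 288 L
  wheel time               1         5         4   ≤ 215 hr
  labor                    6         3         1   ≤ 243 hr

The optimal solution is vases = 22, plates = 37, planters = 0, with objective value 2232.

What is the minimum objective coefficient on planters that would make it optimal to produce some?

At the optimum: glaze uses 288 of 288 (binding); wheel time uses 207 of 215 (slack = 8); labor uses 243 of 243 (binding).
By complementary slackness, y = 0 for the non-binding constraint.
Dual feasibility on the basic columns requires 3·y_glaze + 6·y_labor = 51, 6·y_glaze + 3·y_labor = 30.
→ y_glaze = 1 and y_labor = 8.
planters enters the basis when its profit ≥ yᵀa₃ = 1·3 + 8·1 = 11.

11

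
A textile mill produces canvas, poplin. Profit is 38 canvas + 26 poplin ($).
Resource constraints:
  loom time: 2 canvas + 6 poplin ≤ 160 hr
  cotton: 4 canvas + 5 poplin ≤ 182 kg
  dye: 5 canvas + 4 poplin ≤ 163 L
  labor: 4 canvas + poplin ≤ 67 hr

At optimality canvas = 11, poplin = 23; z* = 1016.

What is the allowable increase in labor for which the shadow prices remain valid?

16

Binding constraints: loom time, labor. The basis is B = [[2,6],[4,1]] with det -22.
Per unit increase in labor, x* moves by d = (0.2727, -0.0909).
The basis stays optimal until dye becomes binding; allowable increase = 16 hr.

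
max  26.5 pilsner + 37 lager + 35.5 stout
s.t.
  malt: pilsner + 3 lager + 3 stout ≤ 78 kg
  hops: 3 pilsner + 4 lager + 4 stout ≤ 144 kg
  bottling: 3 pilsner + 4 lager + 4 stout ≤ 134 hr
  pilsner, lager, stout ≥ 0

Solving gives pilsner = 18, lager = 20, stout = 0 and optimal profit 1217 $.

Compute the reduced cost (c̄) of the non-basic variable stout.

-1.5

Check each constraint at x*: malt 78/78 (tight); hops 134/144 (slack 10); bottling 134/134 (tight).
Slack constraints have shadow price 0 (complementary slackness).
From A_Bᵀ y = c: 1·y_malt + 3·y_bottling = 26.5; 3·y_malt + 4·y_bottling = 37.
→ y_malt = 1 and y_bottling = 8.5.
Reduced cost of stout: c₃ − yᵀa₃ = 35.5 − (1·3 + 8.5·4) = 35.5 − 37 = -1.5.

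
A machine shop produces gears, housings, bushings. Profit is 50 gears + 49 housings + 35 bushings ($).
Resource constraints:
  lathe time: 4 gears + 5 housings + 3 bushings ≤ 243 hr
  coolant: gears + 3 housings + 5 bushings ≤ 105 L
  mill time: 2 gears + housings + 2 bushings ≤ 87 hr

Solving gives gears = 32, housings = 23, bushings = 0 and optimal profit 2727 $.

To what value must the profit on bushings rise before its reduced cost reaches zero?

Binding: lathe time and mill time. Non-binding: coolant (4 unused).
Slack constraints have shadow price 0 (complementary slackness).
From A_Bᵀ y = c: 4·y_lathe time + 2·y_mill time = 50; 5·y_lathe time + 1·y_mill time = 49.
→ y_lathe time = 8 and y_mill time = 9.
bushings enters the basis when its profit ≥ yᵀa₃ = 8·3 + 9·2 = 42.

42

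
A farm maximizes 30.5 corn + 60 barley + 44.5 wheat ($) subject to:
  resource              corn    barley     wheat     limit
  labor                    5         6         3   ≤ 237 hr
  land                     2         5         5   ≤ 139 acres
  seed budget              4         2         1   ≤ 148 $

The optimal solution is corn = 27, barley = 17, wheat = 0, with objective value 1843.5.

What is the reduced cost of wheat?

At the optimum: labor uses 237 of 237 (binding); land uses 139 of 139 (binding); seed budget uses 142 of 148 (slack = 6).
Since seed budget is not tight, its dual is 0.
Dual feasibility on the basic columns requires 5·y_labor + 2·y_land = 30.5, 6·y_labor + 5·y_land = 60.
This yields shadow prices y_labor = 2.5, y_land = 9.
Reduced cost of wheat: c₃ − yᵀa₃ = 44.5 − (2.5·3 + 9·5) = 44.5 − 52.5 = -8.

-8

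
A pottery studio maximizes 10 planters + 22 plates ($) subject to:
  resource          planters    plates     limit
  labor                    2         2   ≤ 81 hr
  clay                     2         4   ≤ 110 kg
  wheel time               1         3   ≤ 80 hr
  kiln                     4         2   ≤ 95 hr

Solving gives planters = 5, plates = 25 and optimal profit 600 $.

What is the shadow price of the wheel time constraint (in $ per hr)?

Check each constraint at x*: labor 60/81 (slack 21); clay 110/110 (tight); wheel time 80/80 (tight); kiln 70/95 (slack 25).
By complementary slackness, y = 0 for the non-binding constraints.
Dual feasibility on the basic columns requires 2·y_clay + 1·y_wheel time = 10, 4·y_clay + 3·y_wheel time = 22.
→ y_clay = 4 and y_wheel time = 2.
Shadow price of wheel time = 2.

2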